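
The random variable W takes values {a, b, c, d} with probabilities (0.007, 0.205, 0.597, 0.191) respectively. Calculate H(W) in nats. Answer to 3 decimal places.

H(W) = −Σ p·ln p.
  −(0.007)·ln(0.007) = 0.0347
  −(0.205)·ln(0.205) = 0.3249
  −(0.597)·ln(0.597) = 0.3080
  −(0.191)·ln(0.191) = 0.3162
Sum: 0.0347 + 0.3249 + 0.3080 + 0.3162 = 0.984 nats.

0.984 nats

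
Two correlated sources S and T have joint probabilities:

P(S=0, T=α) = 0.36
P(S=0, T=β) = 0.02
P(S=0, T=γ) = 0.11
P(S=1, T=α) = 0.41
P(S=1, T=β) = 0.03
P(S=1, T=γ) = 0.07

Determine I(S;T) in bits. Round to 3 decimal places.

Marginals: p(S) = (0.4900, 0.5100), p(T) = (0.7700, 0.0500, 0.1800).
I(S;T) = H(S) + H(T) − H(S,T).
H(S) = 0.9997, H(T) = 0.9517, H(S,T) = 1.9415.
I(S;T) = 0.9997 + 0.9517 − 1.9415 = 0.010 bits.

0.010 bits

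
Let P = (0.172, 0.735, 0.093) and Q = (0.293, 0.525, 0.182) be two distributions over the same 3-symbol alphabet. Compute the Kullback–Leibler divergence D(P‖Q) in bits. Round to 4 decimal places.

0.1345 bits

D(P‖Q) = Σ p·log₂(p/q).
  0.172·log₂(0.172/0.293) = -0.13218
  0.735·log₂(0.735/0.525) = 0.35679
  0.093·log₂(0.093/0.182) = -0.09008
D(P‖Q) = 0.1345 bits.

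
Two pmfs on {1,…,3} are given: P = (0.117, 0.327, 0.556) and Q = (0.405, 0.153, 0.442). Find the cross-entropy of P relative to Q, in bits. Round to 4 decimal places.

1.6931 bits

H(P,Q) = −Σ p·log₂ q.
  −0.117·log₂(0.405) = 0.15257
  −0.327·log₂(0.153) = 0.88565
  −0.556·log₂(0.442) = 0.65490
H(P,Q) = 1.6931 bits.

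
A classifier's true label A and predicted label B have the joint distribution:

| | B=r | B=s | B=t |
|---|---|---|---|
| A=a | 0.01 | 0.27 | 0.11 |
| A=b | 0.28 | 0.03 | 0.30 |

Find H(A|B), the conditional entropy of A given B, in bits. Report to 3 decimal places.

0.547 bits

Marginals: p(A) = (0.3900, 0.6100), p(B) = (0.2900, 0.3000, 0.4100).
H(A|B) = Σ p(B) · H(A|B=·).
  B=r: p=0.2900, H(A|B=r) = 0.2164
  B=s: p=0.3000, H(A|B=s) = 0.4690
  B=t: p=0.4100, H(A|B=t) = 0.8390
Weighted sum = 0.547 bits.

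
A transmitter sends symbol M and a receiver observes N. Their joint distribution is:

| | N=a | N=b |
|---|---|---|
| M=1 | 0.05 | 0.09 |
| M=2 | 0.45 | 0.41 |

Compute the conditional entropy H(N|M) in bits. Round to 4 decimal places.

Chain rule: H(N|M) = H(M,N) − H(M).
Marginals: p(M) = (0.1400, 0.8600), p(N) = (0.5000, 0.5000).
H(M,N) = 1.5745 bits; H(M) = 0.5842 bits.
H(N|M) = 1.5745 − 0.5842 = 0.9903 bits.

0.9903 bits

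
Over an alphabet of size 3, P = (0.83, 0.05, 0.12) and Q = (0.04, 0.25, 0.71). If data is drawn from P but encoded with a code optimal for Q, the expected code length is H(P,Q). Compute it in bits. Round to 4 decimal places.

H(P,Q) = −Σ p·log₂ q.
  −0.83·log₂(0.04) = 3.85440
  −0.05·log₂(0.25) = 0.10000
  −0.12·log₂(0.71) = 0.05929
H(P,Q) = 4.0137 bits.

4.0137 bits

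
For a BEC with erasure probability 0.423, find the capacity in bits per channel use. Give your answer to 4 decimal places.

Binary erasure channel: capacity C = 1 − ε.
C = 1 − 0.423 = 0.5770 bits per channel use.

0.5770 bits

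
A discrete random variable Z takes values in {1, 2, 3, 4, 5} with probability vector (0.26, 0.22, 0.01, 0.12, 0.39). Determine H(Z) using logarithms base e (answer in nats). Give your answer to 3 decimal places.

H(Z) = −Σ p·ln p.
  −(0.26)·ln(0.26) = 0.3502
  −(0.22)·ln(0.22) = 0.3331
  −(0.01)·ln(0.01) = 0.0461
  −(0.12)·ln(0.12) = 0.2544
  −(0.39)·ln(0.39) = 0.3672
Sum: 0.3502 + 0.3331 + 0.0461 + 0.2544 + 0.3672 = 1.351 nats.

1.351 nats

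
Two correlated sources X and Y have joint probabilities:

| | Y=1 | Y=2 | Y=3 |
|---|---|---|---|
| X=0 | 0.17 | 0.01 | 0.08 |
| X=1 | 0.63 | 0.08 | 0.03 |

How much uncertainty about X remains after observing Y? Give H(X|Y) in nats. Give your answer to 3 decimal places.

Chain rule: H(X|Y) = H(X,Y) − H(Y).
Marginals: p(X) = (0.2600, 0.7400), p(Y) = (0.8000, 0.0900, 0.1100).
H(X,Y) = 1.1477 nats; H(Y) = 0.6380 nats.
H(X|Y) = 1.1477 − 0.6380 = 0.510 nats.

0.510 nats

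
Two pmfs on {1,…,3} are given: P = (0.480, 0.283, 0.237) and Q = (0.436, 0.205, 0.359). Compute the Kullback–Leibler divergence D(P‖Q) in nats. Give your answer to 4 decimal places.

D(P‖Q) = Σ p·ln(p/q).
  0.480·ln(0.480/0.436) = 0.04615
  0.283·ln(0.283/0.205) = 0.09125
  0.237·ln(0.237/0.359) = -0.09842
D(P‖Q) = 0.0390 nats.

0.0390 nats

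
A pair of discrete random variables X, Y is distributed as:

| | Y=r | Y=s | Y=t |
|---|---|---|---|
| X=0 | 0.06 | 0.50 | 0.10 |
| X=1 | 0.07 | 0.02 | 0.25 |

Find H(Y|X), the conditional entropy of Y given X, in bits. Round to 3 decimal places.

Chain rule: H(Y|X) = H(X,Y) − H(X).
Marginals: p(X) = (0.6600, 0.3400), p(Y) = (0.1300, 0.5200, 0.3500).
H(X,Y) = 1.9572 bits; H(X) = 0.9248 bits.
H(Y|X) = 1.9572 − 0.9248 = 1.032 bits.

1.032 bits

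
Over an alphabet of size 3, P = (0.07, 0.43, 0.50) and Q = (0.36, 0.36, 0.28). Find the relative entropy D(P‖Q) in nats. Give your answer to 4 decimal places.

0.2517 nats

D(P‖Q) = Σ p·ln(p/q).
  0.07·ln(0.07/0.36) = -0.11463
  0.43·ln(0.43/0.36) = 0.07640
  0.50·ln(0.50/0.28) = 0.28991
D(P‖Q) = 0.2517 nats.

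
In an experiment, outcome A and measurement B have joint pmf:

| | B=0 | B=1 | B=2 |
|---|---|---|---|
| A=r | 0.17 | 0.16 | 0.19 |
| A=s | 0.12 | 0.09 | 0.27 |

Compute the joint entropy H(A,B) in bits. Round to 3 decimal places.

2.503 bits

H(A,B) = −Σ p(x,y)·log₂ p(x,y) over all 6 cells.
  cell (r,0): −0.17·log₂0.17 = 0.4346
  cell (r,1): −0.16·log₂0.16 = 0.4230
  cell (r,2): −0.19·log₂0.19 = 0.4552
  cell (s,0): −0.12·log₂0.12 = 0.3671
  cell (s,1): −0.09·log₂0.09 = 0.3127
  cell (s,2): −0.27·log₂0.27 = 0.5100
Sum = 2.503 bits.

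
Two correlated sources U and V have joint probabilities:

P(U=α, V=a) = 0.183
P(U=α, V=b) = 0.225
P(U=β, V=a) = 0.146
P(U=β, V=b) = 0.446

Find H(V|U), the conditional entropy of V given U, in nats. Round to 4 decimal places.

Marginals: p(U) = (0.4080, 0.5920), p(V) = (0.3290, 0.6710).
H(V|U) = Σ p(U) · H(V|U=·).
  U=α: p=0.4080, H(V|U=α) = 0.6878
  U=β: p=0.5920, H(V|U=β) = 0.5586
Weighted sum = 0.6113 nats.

0.6113 nats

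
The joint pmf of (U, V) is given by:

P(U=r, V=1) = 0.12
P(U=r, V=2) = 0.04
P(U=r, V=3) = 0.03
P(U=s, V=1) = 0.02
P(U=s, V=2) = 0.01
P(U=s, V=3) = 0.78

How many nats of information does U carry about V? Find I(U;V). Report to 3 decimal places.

0.275 nats

Marginals: p(U) = (0.1900, 0.8100), p(V) = (0.1400, 0.0500, 0.8100).
I(U;V) = H(U) + H(V) − H(U,V).
H(U) = 0.4862, H(V) = 0.5957, H(U,V) = 0.8065.
I(U;V) = 0.4862 + 0.5957 − 0.8065 = 0.275 nats.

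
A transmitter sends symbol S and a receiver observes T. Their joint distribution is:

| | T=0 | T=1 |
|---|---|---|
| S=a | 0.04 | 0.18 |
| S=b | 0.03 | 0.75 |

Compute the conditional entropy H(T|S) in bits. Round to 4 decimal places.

0.3339 bits

Chain rule: H(T|S) = H(S,T) − H(S).
Marginals: p(S) = (0.2200, 0.7800), p(T) = (0.0700, 0.9300).
H(S,T) = 1.0941 bits; H(S) = 0.7602 bits.
H(T|S) = 1.0941 − 0.7602 = 0.3339 bits.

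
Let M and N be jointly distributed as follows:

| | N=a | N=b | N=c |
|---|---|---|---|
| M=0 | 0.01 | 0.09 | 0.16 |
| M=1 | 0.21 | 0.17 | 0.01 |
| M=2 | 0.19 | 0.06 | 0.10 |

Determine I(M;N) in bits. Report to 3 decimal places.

Marginals: p(M) = (0.2600, 0.3900, 0.3500), p(N) = (0.4100, 0.3200, 0.2700).
I(M;N) = Σ p(x,y)·log₂[p(x,y)/(p(x)p(y))].
  (0,a): 0.01·log₂(0.0938) = -0.0341
  (0,b): 0.09·log₂(1.0817) = 0.0102
  (0,c): 0.16·log₂(2.2792) = 0.1902
  (1,a): 0.21·log₂(1.3133) = 0.0826
  (1,b): 0.17·log₂(1.3622) = 0.0758
  (1,c): 0.01·log₂(0.0950) = -0.0340
  (2,a): 0.19·log₂(1.3240) = 0.0769
  (2,b): 0.06·log₂(0.5357) = -0.0540
  (2,c): 0.10·log₂(1.0582) = 0.0082
Sum = 0.322 bits.

0.322 bits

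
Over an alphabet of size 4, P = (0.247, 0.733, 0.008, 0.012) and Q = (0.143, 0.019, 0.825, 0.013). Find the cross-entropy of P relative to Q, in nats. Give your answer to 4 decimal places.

H(P,Q) = −Σ p·ln q.
  −0.247·ln(0.143) = 0.48039
  −0.733·ln(0.019) = 2.90511
  −0.008·ln(0.825) = 0.00154
  −0.012·ln(0.013) = 0.05211
H(P,Q) = 3.4392 nats.

3.4392 nats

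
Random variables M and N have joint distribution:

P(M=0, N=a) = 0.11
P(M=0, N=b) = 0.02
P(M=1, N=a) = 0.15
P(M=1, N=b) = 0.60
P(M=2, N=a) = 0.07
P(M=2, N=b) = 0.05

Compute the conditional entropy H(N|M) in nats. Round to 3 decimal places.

Chain rule: H(N|M) = H(M,N) − H(M).
Marginals: p(M) = (0.1300, 0.7500, 0.1200), p(N) = (0.3300, 0.6700).
H(M,N) = 1.2480 nats; H(M) = 0.7354 nats.
H(N|M) = 1.2480 − 0.7354 = 0.513 nats.

0.513 nats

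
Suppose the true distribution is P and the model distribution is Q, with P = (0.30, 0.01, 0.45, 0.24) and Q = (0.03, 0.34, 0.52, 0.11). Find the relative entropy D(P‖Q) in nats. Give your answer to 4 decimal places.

0.7777 nats

D(P‖Q) = Σ p·ln(p/q).
  0.30·ln(0.30/0.03) = 0.69078
  0.01·ln(0.01/0.34) = -0.03526
  0.45·ln(0.45/0.52) = -0.06506
  0.24·ln(0.24/0.11) = 0.18724
D(P‖Q) = 0.7777 nats.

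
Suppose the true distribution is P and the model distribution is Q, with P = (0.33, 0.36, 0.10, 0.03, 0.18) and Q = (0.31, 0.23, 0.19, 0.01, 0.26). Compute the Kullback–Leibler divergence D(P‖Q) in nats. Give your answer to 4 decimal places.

0.0845 nats

D(P‖Q) = Σ p·ln(p/q).
  0.33·ln(0.33/0.31) = 0.02063
  0.36·ln(0.36/0.23) = 0.16129
  0.10·ln(0.10/0.19) = -0.06419
  0.03·ln(0.03/0.01) = 0.03296
  0.18·ln(0.18/0.26) = -0.06619
D(P‖Q) = 0.0845 nats.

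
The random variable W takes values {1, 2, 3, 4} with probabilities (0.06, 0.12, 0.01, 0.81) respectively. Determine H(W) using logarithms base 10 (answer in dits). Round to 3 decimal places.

H(W) = −Σ p·log₁₀ p.
  −(0.06)·log₁₀(0.06) = 0.0733
  −(0.12)·log₁₀(0.12) = 0.1105
  −(0.01)·log₁₀(0.01) = 0.0200
  −(0.81)·log₁₀(0.81) = 0.0741
Sum: 0.0733 + 0.1105 + 0.0200 + 0.0741 = 0.278 dits.

0.278 dits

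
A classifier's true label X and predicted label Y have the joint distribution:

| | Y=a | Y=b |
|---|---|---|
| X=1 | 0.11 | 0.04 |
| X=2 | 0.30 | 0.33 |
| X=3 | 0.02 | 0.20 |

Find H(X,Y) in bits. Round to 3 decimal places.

2.162 bits

H(X,Y) = −Σ p(x,y)·log₂ p(x,y) over all 6 cells.
  cell (1,a): −0.11·log₂0.11 = 0.3503
  cell (1,b): −0.04·log₂0.04 = 0.1858
  cell (2,a): −0.30·log₂0.30 = 0.5211
  cell (2,b): −0.33·log₂0.33 = 0.5278
  cell (3,a): −0.02·log₂0.02 = 0.1129
  cell (3,b): −0.20·log₂0.20 = 0.4644
Sum = 2.162 bits.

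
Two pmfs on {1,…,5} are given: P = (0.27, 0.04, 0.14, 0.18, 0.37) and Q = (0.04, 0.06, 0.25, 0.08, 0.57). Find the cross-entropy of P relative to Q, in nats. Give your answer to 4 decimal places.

1.8383 nats

H(P,Q) = −Σ p·ln q.
  −0.27·ln(0.04) = 0.86910
  −0.04·ln(0.06) = 0.11254
  −0.14·ln(0.25) = 0.19408
  −0.18·ln(0.08) = 0.45463
  −0.37·ln(0.57) = 0.20798
H(P,Q) = 1.8383 nats.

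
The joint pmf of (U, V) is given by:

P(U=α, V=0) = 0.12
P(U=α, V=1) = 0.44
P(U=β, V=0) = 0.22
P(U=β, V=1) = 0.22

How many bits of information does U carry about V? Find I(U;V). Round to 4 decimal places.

0.0650 bits

Marginals: p(U) = (0.5600, 0.4400), p(V) = (0.3400, 0.6600).
I(U;V) = H(U) + H(V) − H(U,V).
H(U) = 0.9896, H(V) = 0.9248, H(U,V) = 1.8494.
I(U;V) = 0.9896 + 0.9248 − 1.8494 = 0.0650 bits.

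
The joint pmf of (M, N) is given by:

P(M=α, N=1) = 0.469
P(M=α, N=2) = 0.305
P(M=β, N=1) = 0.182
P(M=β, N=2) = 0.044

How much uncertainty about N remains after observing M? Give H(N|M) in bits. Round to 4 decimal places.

0.9095 bits

Marginals: p(M) = (0.7740, 0.2260), p(N) = (0.6510, 0.3490).
H(N|M) = Σ p(M) · H(N|M=·).
  M=α: p=0.7740, H(N|M=α) = 0.9674
  M=β: p=0.2260, H(N|M=β) = 0.7112
Weighted sum = 0.9095 bits.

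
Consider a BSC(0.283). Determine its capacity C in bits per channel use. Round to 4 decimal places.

0.1405 bits

Binary symmetric channel: C = 1 − h₂(ε) where h₂ is the binary entropy function.
h₂(0.283) = −0.283·log₂0.283 − 0.717·log₂0.717 = 0.8595.
C = 1 − 0.8595 = 0.1405 bits per channel use.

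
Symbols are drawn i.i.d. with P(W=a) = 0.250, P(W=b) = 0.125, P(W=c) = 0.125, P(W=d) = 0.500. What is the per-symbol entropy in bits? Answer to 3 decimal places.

H(W) = −Σ p·log₂ p.
  −(0.250)·log₂(0.250) = 0.5000
  −(0.125)·log₂(0.125) = 0.3750
  −(0.125)·log₂(0.125) = 0.3750
  −(0.500)·log₂(0.500) = 0.5000
Sum: 0.5000 + 0.3750 + 0.3750 + 0.5000 = 1.750 bits.

1.750 bits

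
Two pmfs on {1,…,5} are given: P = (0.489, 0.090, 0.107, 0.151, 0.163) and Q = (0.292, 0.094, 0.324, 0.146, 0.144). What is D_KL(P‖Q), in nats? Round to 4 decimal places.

D(P‖Q) = Σ p·ln(p/q).
  0.489·ln(0.489/0.292) = 0.25213
  0.090·ln(0.090/0.094) = -0.00391
  0.107·ln(0.107/0.324) = -0.11855
  0.151·ln(0.151/0.146) = 0.00508
  0.163·ln(0.163/0.144) = 0.02020
D(P‖Q) = 0.1550 nats.

0.1550 nats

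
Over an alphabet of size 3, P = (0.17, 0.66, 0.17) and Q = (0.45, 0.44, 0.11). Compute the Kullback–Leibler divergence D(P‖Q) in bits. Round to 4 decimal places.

D(P‖Q) = Σ p·log₂(p/q).
  0.17·log₂(0.17/0.45) = -0.23875
  0.66·log₂(0.66/0.44) = 0.38608
  0.17·log₂(0.17/0.11) = 0.10677
D(P‖Q) = 0.2541 bits.

0.2541 bits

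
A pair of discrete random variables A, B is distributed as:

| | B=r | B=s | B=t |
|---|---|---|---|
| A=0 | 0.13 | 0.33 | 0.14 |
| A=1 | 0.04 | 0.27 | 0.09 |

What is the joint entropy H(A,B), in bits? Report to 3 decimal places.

H(A,B) = −Σ p(x,y)·log₂ p(x,y) over all 6 cells.
  cell (0,r): −0.13·log₂0.13 = 0.3826
  cell (0,s): −0.33·log₂0.33 = 0.5278
  cell (0,t): −0.14·log₂0.14 = 0.3971
  cell (1,r): −0.04·log₂0.04 = 0.1858
  cell (1,s): −0.27·log₂0.27 = 0.5100
  cell (1,t): −0.09·log₂0.09 = 0.3127
Sum = 2.316 bits.

2.316 bits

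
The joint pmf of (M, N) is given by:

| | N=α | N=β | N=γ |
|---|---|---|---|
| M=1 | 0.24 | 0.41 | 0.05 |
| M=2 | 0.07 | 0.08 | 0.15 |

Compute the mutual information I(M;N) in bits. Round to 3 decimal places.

Marginals: p(M) = (0.7000, 0.3000), p(N) = (0.3100, 0.4900, 0.2000).
I(M;N) = Σ p(x,y)·log₂[p(x,y)/(p(x)p(y))].
  (1,α): 0.24·log₂(1.1060) = 0.0349
  (1,β): 0.41·log₂(1.1953) = 0.1055
  (1,γ): 0.05·log₂(0.3571) = -0.0743
  (2,α): 0.07·log₂(0.7527) = -0.0287
  (2,β): 0.08·log₂(0.5442) = -0.0702
  (2,γ): 0.15·log₂(2.5000) = 0.1983
Sum = 0.166 bits.

0.166 bits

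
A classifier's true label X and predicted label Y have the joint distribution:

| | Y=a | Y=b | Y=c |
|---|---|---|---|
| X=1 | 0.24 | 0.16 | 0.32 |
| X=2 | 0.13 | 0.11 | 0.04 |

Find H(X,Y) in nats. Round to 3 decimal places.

1.637 nats

H(X,Y) = −Σ p(x,y)·ln p(x,y) over all 6 cells.
  cell (1,a): −0.24·ln0.24 = 0.3425
  cell (1,b): −0.16·ln0.16 = 0.2932
  cell (1,c): −0.32·ln0.32 = 0.3646
  cell (2,a): −0.13·ln0.13 = 0.2652
  cell (2,b): −0.11·ln0.11 = 0.2428
  cell (2,c): −0.04·ln0.04 = 0.1288
Sum = 1.637 nats.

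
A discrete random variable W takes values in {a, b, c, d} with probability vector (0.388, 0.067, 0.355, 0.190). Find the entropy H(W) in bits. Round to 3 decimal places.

H(W) = −Σ p·log₂ p.
  −(0.388)·log₂(0.388) = 0.5300
  −(0.067)·log₂(0.067) = 0.2613
  −(0.355)·log₂(0.355) = 0.5304
  −(0.190)·log₂(0.190) = 0.4552
Sum: 0.5300 + 0.2613 + 0.5304 + 0.4552 = 1.777 bits.

1.777 bits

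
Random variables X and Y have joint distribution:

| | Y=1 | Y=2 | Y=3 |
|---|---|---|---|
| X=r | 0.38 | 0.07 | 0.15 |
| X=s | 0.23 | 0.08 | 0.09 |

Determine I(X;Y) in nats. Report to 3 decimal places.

0.006 nats

Marginals: p(X) = (0.6000, 0.4000), p(Y) = (0.6100, 0.1500, 0.2400).
I(X;Y) = H(X) + H(Y) − H(X,Y).
H(X) = 0.6730, H(Y) = 0.9286, H(X,Y) = 1.5952.
I(X;Y) = 0.6730 + 0.9286 − 1.5952 = 0.006 nats.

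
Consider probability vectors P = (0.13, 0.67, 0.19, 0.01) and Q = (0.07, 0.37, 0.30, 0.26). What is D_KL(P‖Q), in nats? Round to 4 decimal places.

D(P‖Q) = Σ p·ln(p/q).
  0.13·ln(0.13/0.07) = 0.08048
  0.67·ln(0.67/0.37) = 0.39783
  0.19·ln(0.19/0.30) = -0.08678
  0.01·ln(0.01/0.26) = -0.03258
D(P‖Q) = 0.3589 nats.

0.3589 nats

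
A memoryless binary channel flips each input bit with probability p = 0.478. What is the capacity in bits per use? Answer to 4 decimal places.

Binary symmetric channel: C = 1 − h₂(ε) where h₂ is the binary entropy function.
h₂(0.478) = −0.478·log₂0.478 − 0.522·log₂0.522 = 0.9986.
C = 1 − 0.9986 = 0.0014 bits per channel use.

0.0014 bits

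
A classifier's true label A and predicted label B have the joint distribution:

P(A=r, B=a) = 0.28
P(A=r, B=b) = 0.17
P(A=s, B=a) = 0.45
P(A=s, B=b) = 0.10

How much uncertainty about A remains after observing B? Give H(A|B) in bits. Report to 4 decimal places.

0.9579 bits

Chain rule: H(A|B) = H(A,B) − H(B).
Marginals: p(A) = (0.4500, 0.5500), p(B) = (0.7300, 0.2700).
H(A,B) = 1.7994 bits; H(B) = 0.8415 bits.
H(A|B) = 1.7994 − 0.8415 = 0.9579 bits.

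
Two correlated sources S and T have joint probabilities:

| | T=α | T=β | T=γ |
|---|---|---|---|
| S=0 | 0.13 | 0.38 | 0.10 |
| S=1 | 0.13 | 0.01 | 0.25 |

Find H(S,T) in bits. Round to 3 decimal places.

H(S,T) = −Σ p(x,y)·log₂ p(x,y) over all 6 cells.
  cell (0,α): −0.13·log₂0.13 = 0.3826
  cell (0,β): −0.38·log₂0.38 = 0.5305
  cell (0,γ): −0.10·log₂0.10 = 0.3322
  cell (1,α): −0.13·log₂0.13 = 0.3826
  cell (1,β): −0.01·log₂0.01 = 0.0664
  cell (1,γ): −0.25·log₂0.25 = 0.5000
Sum = 2.194 bits.

2.194 bits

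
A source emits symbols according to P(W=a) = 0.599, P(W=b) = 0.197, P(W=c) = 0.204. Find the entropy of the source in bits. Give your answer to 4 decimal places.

H(W) = −Σ p·log₂ p.
  −(0.599)·log₂(0.599) = 0.44288
  −(0.197)·log₂(0.197) = 0.46172
  −(0.204)·log₂(0.204) = 0.46785
Sum: 0.44288 + 0.46172 + 0.46785 = 1.3724 bits.

1.3724 bits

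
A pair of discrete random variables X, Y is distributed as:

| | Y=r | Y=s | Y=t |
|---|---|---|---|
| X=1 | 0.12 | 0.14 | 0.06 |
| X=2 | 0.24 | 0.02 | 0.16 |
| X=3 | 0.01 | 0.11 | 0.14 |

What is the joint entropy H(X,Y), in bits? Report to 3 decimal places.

2.852 bits

H(X,Y) = −Σ p(x,y)·log₂ p(x,y) over all 9 cells.
  cell (1,r): −0.12·log₂0.12 = 0.3671
  cell (1,s): −0.14·log₂0.14 = 0.3971
  cell (1,t): −0.06·log₂0.06 = 0.2435
  cell (2,r): −0.24·log₂0.24 = 0.4941
  cell (2,s): −0.02·log₂0.02 = 0.1129
  cell (2,t): −0.16·log₂0.16 = 0.4230
  cell (3,r): −0.01·log₂0.01 = 0.0664
  cell (3,s): −0.11·log₂0.11 = 0.3503
  cell (3,t): −0.14·log₂0.14 = 0.3971
Sum = 2.852 bits.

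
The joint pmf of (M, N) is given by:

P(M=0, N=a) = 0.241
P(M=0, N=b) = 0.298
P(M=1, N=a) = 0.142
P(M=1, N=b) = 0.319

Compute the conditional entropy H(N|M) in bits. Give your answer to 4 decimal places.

Marginals: p(M) = (0.5390, 0.4610), p(N) = (0.3830, 0.6170).
H(N|M) = Σ p(M) · H(N|M=·).
  M=0: p=0.5390, H(N|M=0) = 0.9919
  M=1: p=0.4610, H(N|M=1) = 0.8909
Weighted sum = 0.9453 bits.

0.9453 bits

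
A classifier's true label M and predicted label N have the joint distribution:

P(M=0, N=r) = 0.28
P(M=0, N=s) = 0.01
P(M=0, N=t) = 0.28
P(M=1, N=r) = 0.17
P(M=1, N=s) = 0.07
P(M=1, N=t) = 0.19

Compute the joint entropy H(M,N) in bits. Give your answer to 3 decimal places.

2.253 bits

H(M,N) = −Σ p(x,y)·log₂ p(x,y) over all 6 cells.
  cell (0,r): −0.28·log₂0.28 = 0.5142
  cell (0,s): −0.01·log₂0.01 = 0.0664
  cell (0,t): −0.28·log₂0.28 = 0.5142
  cell (1,r): −0.17·log₂0.17 = 0.4346
  cell (1,s): −0.07·log₂0.07 = 0.2686
  cell (1,t): −0.19·log₂0.19 = 0.4552
Sum = 2.253 bits.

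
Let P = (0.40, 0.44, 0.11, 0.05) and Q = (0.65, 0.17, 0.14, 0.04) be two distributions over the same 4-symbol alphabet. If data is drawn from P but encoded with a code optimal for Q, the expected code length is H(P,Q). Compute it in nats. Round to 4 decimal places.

1.3292 nats

H(P,Q) = −Σ p·ln q.
  −0.40·ln(0.65) = 0.17231
  −0.44·ln(0.17) = 0.77966
  −0.11·ln(0.14) = 0.21627
  −0.05·ln(0.04) = 0.16094
H(P,Q) = 1.3292 nats.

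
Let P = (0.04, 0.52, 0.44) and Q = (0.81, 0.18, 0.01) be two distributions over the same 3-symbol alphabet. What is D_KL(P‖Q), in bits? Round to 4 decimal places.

3.0244 bits

D(P‖Q) = Σ p·log₂(p/q).
  0.04·log₂(0.04/0.81) = -0.17359
  0.52·log₂(0.52/0.18) = 0.79587
  0.44·log₂(0.44/0.01) = 2.40215
D(P‖Q) = 3.0244 bits.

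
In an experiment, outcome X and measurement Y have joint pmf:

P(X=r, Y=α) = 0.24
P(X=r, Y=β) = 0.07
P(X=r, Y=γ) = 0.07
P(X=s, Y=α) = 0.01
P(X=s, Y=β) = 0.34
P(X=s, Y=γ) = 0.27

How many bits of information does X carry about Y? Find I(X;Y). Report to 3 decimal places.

Marginals: p(X) = (0.3800, 0.6200), p(Y) = (0.2500, 0.4100, 0.3400).
I(X;Y) = H(X) + H(Y) − H(X,Y).
H(X) = 0.9580, H(Y) = 1.5566, H(X,Y) = 2.1369.
I(X;Y) = 0.9580 + 1.5566 − 2.1369 = 0.378 bits.

0.378 bits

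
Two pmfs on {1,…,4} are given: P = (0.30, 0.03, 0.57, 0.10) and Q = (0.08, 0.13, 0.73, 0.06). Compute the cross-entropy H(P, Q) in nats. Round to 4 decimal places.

1.2797 nats

H(P,Q) = −Σ p·ln q.
  −0.30·ln(0.08) = 0.75772
  −0.03·ln(0.13) = 0.06121
  −0.57·ln(0.73) = 0.17939
  −0.10·ln(0.06) = 0.28134
H(P,Q) = 1.2797 nats.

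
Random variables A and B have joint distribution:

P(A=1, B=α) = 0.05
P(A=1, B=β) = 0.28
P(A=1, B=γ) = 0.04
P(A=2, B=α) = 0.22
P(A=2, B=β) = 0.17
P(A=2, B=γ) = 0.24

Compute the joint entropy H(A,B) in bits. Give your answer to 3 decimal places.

2.325 bits

H(A,B) = −Σ p(x,y)·log₂ p(x,y) over all 6 cells.
  cell (1,α): −0.05·log₂0.05 = 0.2161
  cell (1,β): −0.28·log₂0.28 = 0.5142
  cell (1,γ): −0.04·log₂0.04 = 0.1858
  cell (2,α): −0.22·log₂0.22 = 0.4806
  cell (2,β): −0.17·log₂0.17 = 0.4346
  cell (2,γ): −0.24·log₂0.24 = 0.4941
Sum = 2.325 bits.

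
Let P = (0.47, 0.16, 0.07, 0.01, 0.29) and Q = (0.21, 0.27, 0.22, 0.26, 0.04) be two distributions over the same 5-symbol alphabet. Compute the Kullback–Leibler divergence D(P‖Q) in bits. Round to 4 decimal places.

D(P‖Q) = Σ p·log₂(p/q).
  0.47·log₂(0.47/0.21) = 0.54627
  0.16·log₂(0.16/0.27) = -0.12078
  0.07·log₂(0.07/0.22) = -0.11565
  0.01·log₂(0.01/0.26) = -0.04700
  0.29·log₂(0.29/0.04) = 0.82881
D(P‖Q) = 1.0917 bits.

1.0917 bits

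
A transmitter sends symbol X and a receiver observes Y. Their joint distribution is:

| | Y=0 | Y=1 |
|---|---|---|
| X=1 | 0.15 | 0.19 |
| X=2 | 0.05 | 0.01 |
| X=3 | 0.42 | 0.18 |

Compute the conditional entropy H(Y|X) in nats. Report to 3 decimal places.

Marginals: p(X) = (0.3400, 0.0600, 0.6000), p(Y) = (0.6200, 0.3800).
H(Y|X) = Σ p(X) · H(Y|X=·).
  X=1: p=0.3400, H(Y|X=1) = 0.6862
  X=2: p=0.0600, H(Y|X=2) = 0.4506
  X=3: p=0.6000, H(Y|X=3) = 0.6109
Weighted sum = 0.627 nats.

0.627 nats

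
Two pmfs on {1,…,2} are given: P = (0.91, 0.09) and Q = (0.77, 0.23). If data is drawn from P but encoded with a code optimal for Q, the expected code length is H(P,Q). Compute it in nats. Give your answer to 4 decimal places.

H(P,Q) = −Σ p·ln q.
  −0.91·ln(0.77) = 0.23784
  −0.09·ln(0.23) = 0.13227
H(P,Q) = 0.3701 nats.

0.3701 nats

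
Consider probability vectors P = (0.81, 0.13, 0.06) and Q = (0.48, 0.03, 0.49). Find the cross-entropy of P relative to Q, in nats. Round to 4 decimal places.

H(P,Q) = −Σ p·ln q.
  −0.81·ln(0.48) = 0.59452
  −0.13·ln(0.03) = 0.45585
  −0.06·ln(0.49) = 0.04280
H(P,Q) = 1.0932 nats.

1.0932 nats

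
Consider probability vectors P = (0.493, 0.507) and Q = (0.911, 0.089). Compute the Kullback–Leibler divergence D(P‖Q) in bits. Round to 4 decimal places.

0.8359 bits

D(P‖Q) = Σ p·log₂(p/q).
  0.493·log₂(0.493/0.911) = -0.43673
  0.507·log₂(0.507/0.089) = 1.27263
D(P‖Q) = 0.8359 bits.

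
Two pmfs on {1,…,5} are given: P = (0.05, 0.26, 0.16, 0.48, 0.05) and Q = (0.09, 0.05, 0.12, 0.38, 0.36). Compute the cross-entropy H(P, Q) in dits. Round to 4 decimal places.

H(P,Q) = −Σ p·log₁₀ q.
  −0.05·log₁₀(0.09) = 0.05229
  −0.26·log₁₀(0.05) = 0.33827
  −0.16·log₁₀(0.12) = 0.14733
  −0.48·log₁₀(0.38) = 0.20170
  −0.05·log₁₀(0.36) = 0.02218
H(P,Q) = 0.7618 dits.

0.7618 dits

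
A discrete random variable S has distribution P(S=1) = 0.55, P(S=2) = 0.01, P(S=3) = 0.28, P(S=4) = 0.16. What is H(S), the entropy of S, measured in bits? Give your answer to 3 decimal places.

1.478 bits

H(S) = −Σ p·log₂ p.
  −(0.55)·log₂(0.55) = 0.4744
  −(0.01)·log₂(0.01) = 0.0664
  −(0.28)·log₂(0.28) = 0.5142
  −(0.16)·log₂(0.16) = 0.4230
Sum: 0.4744 + 0.0664 + 0.5142 + 0.4230 = 1.478 bits.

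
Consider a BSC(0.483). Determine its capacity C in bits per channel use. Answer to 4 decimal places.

0.0008 bits

Binary symmetric channel: C = 1 − h₂(ε) where h₂ is the binary entropy function.
h₂(0.483) = −0.483·log₂0.483 − 0.517·log₂0.517 = 0.9992.
C = 1 − 0.9992 = 0.0008 bits per channel use.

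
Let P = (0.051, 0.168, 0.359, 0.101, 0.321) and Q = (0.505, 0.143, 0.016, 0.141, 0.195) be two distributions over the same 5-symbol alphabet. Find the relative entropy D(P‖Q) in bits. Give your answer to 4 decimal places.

D(P‖Q) = Σ p·log₂(p/q).
  0.051·log₂(0.051/0.505) = -0.16869
  0.168·log₂(0.168/0.143) = 0.03905
  0.359·log₂(0.359/0.016) = 1.61113
  0.101·log₂(0.101/0.141) = -0.04862
  0.321·log₂(0.321/0.195) = 0.23083
D(P‖Q) = 1.6637 bits.

1.6637 bits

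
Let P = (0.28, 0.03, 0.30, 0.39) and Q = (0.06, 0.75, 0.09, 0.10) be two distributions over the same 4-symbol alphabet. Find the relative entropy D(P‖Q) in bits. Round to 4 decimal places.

1.7698 bits

D(P‖Q) = Σ p·log₂(p/q).
  0.28·log₂(0.28/0.06) = 0.62227
  0.03·log₂(0.03/0.75) = -0.13932
  0.30·log₂(0.30/0.09) = 0.52109
  0.39·log₂(0.39/0.10) = 0.76575
D(P‖Q) = 1.7698 bits.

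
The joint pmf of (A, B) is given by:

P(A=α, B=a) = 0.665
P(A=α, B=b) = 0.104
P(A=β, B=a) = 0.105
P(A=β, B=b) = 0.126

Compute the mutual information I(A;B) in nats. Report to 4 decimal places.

Marginals: p(A) = (0.7690, 0.2310), p(B) = (0.7700, 0.2300).
I(A;B) = Σ p(x,y)·ln[p(x,y)/(p(x)p(y))].
  (α,a): 0.665·ln(1.1231) = 0.07718
  (α,b): 0.104·ln(0.5880) = -0.05523
  (β,a): 0.105·ln(0.5903) = -0.05534
  (β,b): 0.126·ln(2.3715) = 0.10881
Sum = 0.0754 nats.

0.0754 nats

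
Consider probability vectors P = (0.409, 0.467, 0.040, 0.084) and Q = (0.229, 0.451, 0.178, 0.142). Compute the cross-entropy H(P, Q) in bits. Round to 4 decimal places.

H(P,Q) = −Σ p·log₂ q.
  −0.409·log₂(0.229) = 0.86977
  −0.467·log₂(0.451) = 0.53649
  −0.040·log₂(0.178) = 0.09960
  −0.084·log₂(0.142) = 0.23655
H(P,Q) = 1.7424 bits.

1.7424 bits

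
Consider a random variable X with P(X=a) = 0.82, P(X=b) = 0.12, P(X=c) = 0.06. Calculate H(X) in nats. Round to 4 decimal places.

H(X) = −Σ p·ln p.
  −(0.82)·ln(0.82) = 0.16273
  −(0.12)·ln(0.12) = 0.25443
  −(0.06)·ln(0.06) = 0.16880
Sum: 0.16273 + 0.25443 + 0.16880 = 0.5860 nats.

0.5860 nats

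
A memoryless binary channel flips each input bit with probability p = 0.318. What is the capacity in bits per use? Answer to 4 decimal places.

Binary symmetric channel: C = 1 − h₂(ε) where h₂ is the binary entropy function.
h₂(0.318) = −0.318·log₂0.318 − 0.682·log₂0.682 = 0.9022.
C = 1 − 0.9022 = 0.0978 bits per channel use.

0.0978 bits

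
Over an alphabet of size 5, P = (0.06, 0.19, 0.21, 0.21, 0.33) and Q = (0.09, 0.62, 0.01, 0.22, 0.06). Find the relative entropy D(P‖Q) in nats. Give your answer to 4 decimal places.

0.9431 nats

D(P‖Q) = Σ p·ln(p/q).
  0.06·ln(0.06/0.09) = -0.02433
  0.19·ln(0.19/0.62) = -0.22471
  0.21·ln(0.21/0.01) = 0.63935
  0.21·ln(0.21/0.22) = -0.00977
  0.33·ln(0.33/0.06) = 0.56257
D(P‖Q) = 0.9431 nats.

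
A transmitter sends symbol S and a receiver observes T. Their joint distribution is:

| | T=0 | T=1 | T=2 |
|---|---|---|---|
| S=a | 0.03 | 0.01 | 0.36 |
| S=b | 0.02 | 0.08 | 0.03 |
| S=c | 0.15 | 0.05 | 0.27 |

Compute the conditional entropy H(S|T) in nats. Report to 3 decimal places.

0.821 nats

Marginals: p(S) = (0.4000, 0.1300, 0.4700), p(T) = (0.2000, 0.1400, 0.6600).
H(S|T) = Σ p(T) · H(S|T=·).
  T=0: p=0.2000, H(S|T=0) = 0.7306
  T=1: p=0.1400, H(S|T=1) = 0.8760
  T=2: p=0.6600, H(S|T=2) = 0.8368
Weighted sum = 0.821 nats.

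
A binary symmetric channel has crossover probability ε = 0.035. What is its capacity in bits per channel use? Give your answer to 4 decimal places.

Binary symmetric channel: C = 1 − h₂(ε) where h₂ is the binary entropy function.
h₂(0.035) = −0.035·log₂0.035 − 0.965·log₂0.965 = 0.2189.
C = 1 − 0.2189 = 0.7811 bits per channel use.

0.7811 bits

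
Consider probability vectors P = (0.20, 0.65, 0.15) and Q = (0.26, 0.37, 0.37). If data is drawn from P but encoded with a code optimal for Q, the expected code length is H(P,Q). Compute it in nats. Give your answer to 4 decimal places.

H(P,Q) = −Σ p·ln q.
  −0.20·ln(0.26) = 0.26941
  −0.65·ln(0.37) = 0.64626
  −0.15·ln(0.37) = 0.14914
H(P,Q) = 1.0648 nats.

1.0648 nats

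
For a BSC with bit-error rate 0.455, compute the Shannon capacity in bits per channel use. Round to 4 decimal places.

0.0059 bits

Binary symmetric channel: C = 1 − h₂(ε) where h₂ is the binary entropy function.
h₂(0.455) = −0.455·log₂0.455 − 0.545·log₂0.545 = 0.9941.
C = 1 − 0.9941 = 0.0059 bits per channel use.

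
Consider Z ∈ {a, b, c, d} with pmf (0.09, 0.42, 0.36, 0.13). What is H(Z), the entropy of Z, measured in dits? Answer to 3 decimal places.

H(Z) = −Σ p·log₁₀ p.
  −(0.09)·log₁₀(0.09) = 0.0941
  −(0.42)·log₁₀(0.42) = 0.1582
  −(0.36)·log₁₀(0.36) = 0.1597
  −(0.13)·log₁₀(0.13) = 0.1152
Sum: 0.0941 + 0.1582 + 0.1597 + 0.1152 = 0.527 dits.

0.527 dits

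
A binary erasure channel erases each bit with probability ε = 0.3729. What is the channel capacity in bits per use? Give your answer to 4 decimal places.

Binary erasure channel: capacity C = 1 − ε.
C = 1 − 0.3729 = 0.6271 bits per channel use.

0.6271 bits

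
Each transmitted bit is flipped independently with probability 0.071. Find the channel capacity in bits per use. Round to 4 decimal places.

0.6304 bits

Binary symmetric channel: C = 1 − h₂(ε) where h₂ is the binary entropy function.
h₂(0.071) = −0.071·log₂0.071 − 0.929·log₂0.929 = 0.3696.
C = 1 − 0.3696 = 0.6304 bits per channel use.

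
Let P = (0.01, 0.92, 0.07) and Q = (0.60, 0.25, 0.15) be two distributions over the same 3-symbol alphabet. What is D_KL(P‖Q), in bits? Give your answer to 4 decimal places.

D(P‖Q) = Σ p·log₂(p/q).
  0.01·log₂(0.01/0.60) = -0.05907
  0.92·log₂(0.92/0.25) = 1.72933
  0.07·log₂(0.07/0.15) = -0.07697
D(P‖Q) = 1.5933 bits.

1.5933 bits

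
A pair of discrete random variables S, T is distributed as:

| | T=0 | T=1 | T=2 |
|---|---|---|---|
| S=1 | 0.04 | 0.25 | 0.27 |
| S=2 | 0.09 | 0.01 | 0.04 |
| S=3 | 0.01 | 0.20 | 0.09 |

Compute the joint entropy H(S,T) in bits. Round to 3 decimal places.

H(S,T) = −Σ p(x,y)·log₂ p(x,y) over all 9 cells.
  cell (1,0): −0.04·log₂0.04 = 0.1858
  cell (1,1): −0.25·log₂0.25 = 0.5000
  cell (1,2): −0.27·log₂0.27 = 0.5100
  cell (2,0): −0.09·log₂0.09 = 0.3127
  cell (2,1): −0.01·log₂0.01 = 0.0664
  cell (2,2): −0.04·log₂0.04 = 0.1858
  cell (3,0): −0.01·log₂0.01 = 0.0664
  cell (3,1): −0.20·log₂0.20 = 0.4644
  cell (3,2): −0.09·log₂0.09 = 0.3127
Sum = 2.604 bits.

2.604 bits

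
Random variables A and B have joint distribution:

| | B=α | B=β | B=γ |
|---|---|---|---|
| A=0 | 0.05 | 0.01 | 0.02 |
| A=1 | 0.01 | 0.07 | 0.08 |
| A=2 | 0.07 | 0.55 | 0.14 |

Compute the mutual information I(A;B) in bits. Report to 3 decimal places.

0.150 bits

Marginals: p(A) = (0.0800, 0.1600, 0.7600), p(B) = (0.1300, 0.6300, 0.2400).
I(A;B) = Σ p(x,y)·log₂[p(x,y)/(p(x)p(y))].
  (0,α): 0.05·log₂(4.8077) = 0.1133
  (0,β): 0.01·log₂(0.1984) = -0.0233
  (0,γ): 0.02·log₂(1.0417) = 0.0012
  (1,α): 0.01·log₂(0.4808) = -0.0106
  (1,β): 0.07·log₂(0.6944) = -0.0368
  (1,γ): 0.08·log₂(2.0833) = 0.0847
  (2,α): 0.07·log₂(0.7085) = -0.0348
  (2,β): 0.55·log₂(1.1487) = 0.1100
  (2,γ): 0.14·log₂(0.7675) = -0.0534
Sum = 0.150 bits.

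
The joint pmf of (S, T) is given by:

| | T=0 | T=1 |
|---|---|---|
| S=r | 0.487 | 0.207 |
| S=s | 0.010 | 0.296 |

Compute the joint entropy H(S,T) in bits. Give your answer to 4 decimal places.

H(S,T) = −Σ p(x,y)·log₂ p(x,y) over all 4 cells.
  cell (r,0): −0.487·log₂0.487 = 0.50551
  cell (r,1): −0.207·log₂0.207 = 0.47037
  cell (s,0): −0.010·log₂0.010 = 0.06644
  cell (s,1): −0.296·log₂0.296 = 0.51987
Sum = 1.5622 bits.

1.5622 bits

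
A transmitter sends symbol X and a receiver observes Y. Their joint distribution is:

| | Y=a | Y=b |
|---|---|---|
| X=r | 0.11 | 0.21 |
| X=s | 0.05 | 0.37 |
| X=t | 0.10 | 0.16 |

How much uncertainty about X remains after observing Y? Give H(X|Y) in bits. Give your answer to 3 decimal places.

1.498 bits

Marginals: p(X) = (0.3200, 0.4200, 0.2600), p(Y) = (0.2600, 0.7400).
H(X|Y) = Σ p(Y) · H(X|Y=·).
  Y=a: p=0.2600, H(X|Y=a) = 1.5126
  Y=b: p=0.7400, H(X|Y=b) = 1.4934
Weighted sum = 1.498 bits.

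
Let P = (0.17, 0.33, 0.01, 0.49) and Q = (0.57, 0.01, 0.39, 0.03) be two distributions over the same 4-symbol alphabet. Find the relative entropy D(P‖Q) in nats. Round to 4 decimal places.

2.2802 nats

D(P‖Q) = Σ p·ln(p/q).
  0.17·ln(0.17/0.57) = -0.20567
  0.33·ln(0.33/0.01) = 1.15385
  0.01·ln(0.01/0.39) = -0.03664
  0.49·ln(0.49/0.03) = 1.36867
D(P‖Q) = 2.2802 nats.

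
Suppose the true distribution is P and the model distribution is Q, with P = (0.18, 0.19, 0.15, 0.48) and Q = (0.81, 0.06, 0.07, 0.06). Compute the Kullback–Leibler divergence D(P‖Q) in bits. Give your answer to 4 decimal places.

1.5303 bits

D(P‖Q) = Σ p·log₂(p/q).
  0.18·log₂(0.18/0.81) = -0.39059
  0.19·log₂(0.19/0.06) = 0.31596
  0.15·log₂(0.15/0.07) = 0.16493
  0.48·log₂(0.48/0.06) = 1.44000
D(P‖Q) = 1.5303 bits.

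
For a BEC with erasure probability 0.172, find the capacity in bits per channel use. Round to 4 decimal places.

0.8280 bits

Binary erasure channel: capacity C = 1 − ε.
C = 1 − 0.172 = 0.8280 bits per channel use.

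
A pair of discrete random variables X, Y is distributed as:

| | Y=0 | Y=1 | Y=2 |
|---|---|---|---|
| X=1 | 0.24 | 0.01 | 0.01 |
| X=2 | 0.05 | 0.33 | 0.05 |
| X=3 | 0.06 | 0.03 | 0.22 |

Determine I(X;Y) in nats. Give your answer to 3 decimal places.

Marginals: p(X) = (0.2600, 0.4300, 0.3100), p(Y) = (0.3500, 0.3700, 0.2800).
I(X;Y) = H(X) + H(Y) − H(X,Y).
H(X) = 1.0762, H(Y) = 1.0917, H(X,Y) = 1.7072.
I(X;Y) = 1.0762 + 1.0917 − 1.7072 = 0.461 nats.

0.461 nats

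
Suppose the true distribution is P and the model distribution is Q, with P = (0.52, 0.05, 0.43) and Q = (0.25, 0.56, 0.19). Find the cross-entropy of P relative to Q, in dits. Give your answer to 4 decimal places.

H(P,Q) = −Σ p·log₁₀ q.
  −0.52·log₁₀(0.25) = 0.31307
  −0.05·log₁₀(0.56) = 0.01259
  −0.43·log₁₀(0.19) = 0.31014
H(P,Q) = 0.6358 dits.

0.6358 dits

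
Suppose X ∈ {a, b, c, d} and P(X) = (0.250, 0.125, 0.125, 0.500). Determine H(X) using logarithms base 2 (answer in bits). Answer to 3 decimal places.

1.750 bits

H(X) = −Σ p·log₂ p.
  −(0.250)·log₂(0.250) = 0.5000
  −(0.125)·log₂(0.125) = 0.3750
  −(0.125)·log₂(0.125) = 0.3750
  −(0.500)·log₂(0.500) = 0.5000
Sum: 0.5000 + 0.3750 + 0.3750 + 0.5000 = 1.750 bits.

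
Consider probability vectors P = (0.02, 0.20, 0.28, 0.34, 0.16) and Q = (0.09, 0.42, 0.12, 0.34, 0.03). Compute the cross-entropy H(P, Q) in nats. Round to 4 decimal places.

H(P,Q) = −Σ p·ln q.
  −0.02·ln(0.09) = 0.04816
  −0.20·ln(0.42) = 0.17350
  −0.28·ln(0.12) = 0.59367
  −0.34·ln(0.34) = 0.36680
  −0.16·ln(0.03) = 0.56105
H(P,Q) = 1.7432 nats.

1.7432 nats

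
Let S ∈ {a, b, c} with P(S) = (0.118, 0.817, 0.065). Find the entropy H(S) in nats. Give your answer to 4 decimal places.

H(S) = −Σ p·ln p.
  −(0.118)·ln(0.118) = 0.25217
  −(0.817)·ln(0.817) = 0.16513
  −(0.065)·ln(0.065) = 0.17767
Sum: 0.25217 + 0.16513 + 0.17767 = 0.5950 nats.

0.5950 nats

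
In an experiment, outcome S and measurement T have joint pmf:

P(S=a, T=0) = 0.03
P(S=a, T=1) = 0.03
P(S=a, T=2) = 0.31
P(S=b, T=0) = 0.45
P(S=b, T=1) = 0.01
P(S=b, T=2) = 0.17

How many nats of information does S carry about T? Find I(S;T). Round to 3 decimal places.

Marginals: p(S) = (0.3700, 0.6300), p(T) = (0.4800, 0.0400, 0.4800).
I(S;T) = Σ p(x,y)·ln[p(x,y)/(p(x)p(y))].
  (a,0): 0.03·ln(0.1689) = -0.0534
  (a,1): 0.03·ln(2.0270) = 0.0212
  (a,2): 0.31·ln(1.7455) = 0.1727
  (b,0): 0.45·ln(1.4881) = 0.1789
  (b,1): 0.01·ln(0.3968) = -0.0092
  (b,2): 0.17·ln(0.5622) = -0.0979
Sum = 0.212 nats.

0.212 nats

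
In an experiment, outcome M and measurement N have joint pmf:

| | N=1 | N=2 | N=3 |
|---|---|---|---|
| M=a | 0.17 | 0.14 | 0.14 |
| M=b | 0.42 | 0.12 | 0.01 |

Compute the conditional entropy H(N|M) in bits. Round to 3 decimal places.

1.195 bits

Chain rule: H(N|M) = H(M,N) − H(M).
Marginals: p(M) = (0.4500, 0.5500), p(N) = (0.5900, 0.2600, 0.1500).
H(M,N) = 2.1880 bits; H(M) = 0.9928 bits.
H(N|M) = 2.1880 − 0.9928 = 1.195 bits.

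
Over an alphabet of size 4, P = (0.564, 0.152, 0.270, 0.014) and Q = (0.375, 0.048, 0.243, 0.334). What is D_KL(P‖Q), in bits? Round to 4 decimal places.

D(P‖Q) = Σ p·log₂(p/q).
  0.564·log₂(0.564/0.375) = 0.33209
  0.152·log₂(0.152/0.048) = 0.25277
  0.270·log₂(0.270/0.243) = 0.04104
  0.014·log₂(0.014/0.334) = -0.06407
D(P‖Q) = 0.5618 bits.

0.5618 bits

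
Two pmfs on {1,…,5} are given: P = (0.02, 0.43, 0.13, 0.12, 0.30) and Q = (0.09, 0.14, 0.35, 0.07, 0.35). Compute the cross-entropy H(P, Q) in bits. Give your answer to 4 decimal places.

2.4008 bits

H(P,Q) = −Σ p·log₂ q.
  −0.02·log₂(0.09) = 0.06948
  −0.43·log₂(0.14) = 1.21970
  −0.13·log₂(0.35) = 0.19689
  −0.12·log₂(0.07) = 0.46038
  −0.30·log₂(0.35) = 0.45437
H(P,Q) = 2.4008 bits.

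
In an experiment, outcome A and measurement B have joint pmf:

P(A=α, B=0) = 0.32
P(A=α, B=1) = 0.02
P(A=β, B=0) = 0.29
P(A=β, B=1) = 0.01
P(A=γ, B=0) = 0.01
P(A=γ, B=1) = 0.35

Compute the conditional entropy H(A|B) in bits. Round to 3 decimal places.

0.862 bits

Chain rule: H(A|B) = H(A,B) − H(B).
Marginals: p(A) = (0.3400, 0.3000, 0.3600), p(B) = (0.6200, 0.3800).
H(A,B) = 1.8198 bits; H(B) = 0.9580 bits.
H(A|B) = 1.8198 − 0.9580 = 0.862 bits.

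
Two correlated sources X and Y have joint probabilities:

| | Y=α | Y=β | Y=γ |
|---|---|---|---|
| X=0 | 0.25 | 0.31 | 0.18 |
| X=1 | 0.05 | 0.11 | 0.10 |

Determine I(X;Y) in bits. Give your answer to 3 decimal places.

0.020 bits

Marginals: p(X) = (0.7400, 0.2600), p(Y) = (0.3000, 0.4200, 0.2800).
I(X;Y) = Σ p(x,y)·log₂[p(x,y)/(p(x)p(y))].
  (0,α): 0.25·log₂(1.1261) = 0.0428
  (0,β): 0.31·log₂(0.9974) = -0.0012
  (0,γ): 0.18·log₂(0.8687) = -0.0365
  (1,α): 0.05·log₂(0.6410) = -0.0321
  (1,β): 0.11·log₂(1.0073) = 0.0012
  (1,γ): 0.10·log₂(1.3736) = 0.0458
Sum = 0.020 bits.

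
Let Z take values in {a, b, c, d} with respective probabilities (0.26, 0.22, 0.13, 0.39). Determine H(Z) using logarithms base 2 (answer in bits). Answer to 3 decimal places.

1.898 bits

H(Z) = −Σ p·log₂ p.
  −(0.26)·log₂(0.26) = 0.5053
  −(0.22)·log₂(0.22) = 0.4806
  −(0.13)·log₂(0.13) = 0.3826
  −(0.39)·log₂(0.39) = 0.5298
Sum: 0.5053 + 0.4806 + 0.3826 + 0.5298 = 1.898 bits.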